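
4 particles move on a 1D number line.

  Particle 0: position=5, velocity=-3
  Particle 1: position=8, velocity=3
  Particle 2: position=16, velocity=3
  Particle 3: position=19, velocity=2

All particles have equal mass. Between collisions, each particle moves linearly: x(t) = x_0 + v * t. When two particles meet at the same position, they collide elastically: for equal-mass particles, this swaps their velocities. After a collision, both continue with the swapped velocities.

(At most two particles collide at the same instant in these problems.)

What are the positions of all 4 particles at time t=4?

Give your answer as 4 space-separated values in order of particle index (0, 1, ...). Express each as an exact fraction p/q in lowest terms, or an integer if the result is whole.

Collision at t=3: particles 2 and 3 swap velocities; positions: p0=-4 p1=17 p2=25 p3=25; velocities now: v0=-3 v1=3 v2=2 v3=3
Advance to t=4 (no further collisions before then); velocities: v0=-3 v1=3 v2=2 v3=3; positions = -7 20 27 28

Answer: -7 20 27 28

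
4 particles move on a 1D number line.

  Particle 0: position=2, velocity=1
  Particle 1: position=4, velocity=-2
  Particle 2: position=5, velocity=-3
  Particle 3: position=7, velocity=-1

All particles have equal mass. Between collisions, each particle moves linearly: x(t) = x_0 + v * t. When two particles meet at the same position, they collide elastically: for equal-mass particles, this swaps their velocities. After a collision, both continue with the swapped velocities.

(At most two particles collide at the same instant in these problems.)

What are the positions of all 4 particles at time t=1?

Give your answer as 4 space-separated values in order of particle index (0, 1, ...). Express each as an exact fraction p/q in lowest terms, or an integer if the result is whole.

Answer: 2 2 3 6

Derivation:
Collision at t=2/3: particles 0 and 1 swap velocities; positions: p0=8/3 p1=8/3 p2=3 p3=19/3; velocities now: v0=-2 v1=1 v2=-3 v3=-1
Collision at t=3/4: particles 1 and 2 swap velocities; positions: p0=5/2 p1=11/4 p2=11/4 p3=25/4; velocities now: v0=-2 v1=-3 v2=1 v3=-1
Collision at t=1: particles 0 and 1 swap velocities; positions: p0=2 p1=2 p2=3 p3=6; velocities now: v0=-3 v1=-2 v2=1 v3=-1
Advance to t=1 (no further collisions before then); velocities: v0=-3 v1=-2 v2=1 v3=-1; positions = 2 2 3 6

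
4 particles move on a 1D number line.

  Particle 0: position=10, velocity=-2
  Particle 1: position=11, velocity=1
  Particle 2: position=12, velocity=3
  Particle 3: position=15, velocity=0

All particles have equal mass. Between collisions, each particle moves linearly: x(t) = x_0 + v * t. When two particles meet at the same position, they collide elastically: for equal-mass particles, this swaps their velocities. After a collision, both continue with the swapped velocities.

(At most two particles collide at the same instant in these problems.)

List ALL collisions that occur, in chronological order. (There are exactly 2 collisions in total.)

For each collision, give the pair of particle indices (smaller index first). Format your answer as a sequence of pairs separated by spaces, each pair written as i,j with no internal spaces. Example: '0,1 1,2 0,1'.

Answer: 2,3 1,2

Derivation:
Collision at t=1: particles 2 and 3 swap velocities; positions: p0=8 p1=12 p2=15 p3=15; velocities now: v0=-2 v1=1 v2=0 v3=3
Collision at t=4: particles 1 and 2 swap velocities; positions: p0=2 p1=15 p2=15 p3=24; velocities now: v0=-2 v1=0 v2=1 v3=3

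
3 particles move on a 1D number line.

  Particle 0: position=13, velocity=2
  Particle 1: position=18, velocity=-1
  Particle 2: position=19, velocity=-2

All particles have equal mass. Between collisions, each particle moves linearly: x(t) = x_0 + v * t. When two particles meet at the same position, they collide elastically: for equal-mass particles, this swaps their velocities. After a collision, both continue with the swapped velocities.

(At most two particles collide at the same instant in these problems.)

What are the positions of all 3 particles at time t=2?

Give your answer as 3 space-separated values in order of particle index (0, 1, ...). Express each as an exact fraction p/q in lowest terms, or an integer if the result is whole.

Answer: 15 16 17

Derivation:
Collision at t=1: particles 1 and 2 swap velocities; positions: p0=15 p1=17 p2=17; velocities now: v0=2 v1=-2 v2=-1
Collision at t=3/2: particles 0 and 1 swap velocities; positions: p0=16 p1=16 p2=33/2; velocities now: v0=-2 v1=2 v2=-1
Collision at t=5/3: particles 1 and 2 swap velocities; positions: p0=47/3 p1=49/3 p2=49/3; velocities now: v0=-2 v1=-1 v2=2
Advance to t=2 (no further collisions before then); velocities: v0=-2 v1=-1 v2=2; positions = 15 16 17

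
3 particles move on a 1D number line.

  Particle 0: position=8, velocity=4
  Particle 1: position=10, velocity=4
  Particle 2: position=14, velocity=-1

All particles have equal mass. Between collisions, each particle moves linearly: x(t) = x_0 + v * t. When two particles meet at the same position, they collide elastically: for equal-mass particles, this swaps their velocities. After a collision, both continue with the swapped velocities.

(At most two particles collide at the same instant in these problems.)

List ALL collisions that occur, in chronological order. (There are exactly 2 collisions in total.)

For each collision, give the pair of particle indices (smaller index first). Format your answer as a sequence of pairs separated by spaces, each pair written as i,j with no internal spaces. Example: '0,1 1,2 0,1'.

Collision at t=4/5: particles 1 and 2 swap velocities; positions: p0=56/5 p1=66/5 p2=66/5; velocities now: v0=4 v1=-1 v2=4
Collision at t=6/5: particles 0 and 1 swap velocities; positions: p0=64/5 p1=64/5 p2=74/5; velocities now: v0=-1 v1=4 v2=4

Answer: 1,2 0,1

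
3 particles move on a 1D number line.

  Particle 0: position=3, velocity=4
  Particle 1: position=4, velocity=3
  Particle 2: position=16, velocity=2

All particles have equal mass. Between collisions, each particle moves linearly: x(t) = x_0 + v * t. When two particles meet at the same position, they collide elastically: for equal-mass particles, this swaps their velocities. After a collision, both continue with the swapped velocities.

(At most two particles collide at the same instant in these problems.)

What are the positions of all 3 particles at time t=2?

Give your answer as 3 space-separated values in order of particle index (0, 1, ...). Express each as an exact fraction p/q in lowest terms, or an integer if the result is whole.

Answer: 10 11 20

Derivation:
Collision at t=1: particles 0 and 1 swap velocities; positions: p0=7 p1=7 p2=18; velocities now: v0=3 v1=4 v2=2
Advance to t=2 (no further collisions before then); velocities: v0=3 v1=4 v2=2; positions = 10 11 20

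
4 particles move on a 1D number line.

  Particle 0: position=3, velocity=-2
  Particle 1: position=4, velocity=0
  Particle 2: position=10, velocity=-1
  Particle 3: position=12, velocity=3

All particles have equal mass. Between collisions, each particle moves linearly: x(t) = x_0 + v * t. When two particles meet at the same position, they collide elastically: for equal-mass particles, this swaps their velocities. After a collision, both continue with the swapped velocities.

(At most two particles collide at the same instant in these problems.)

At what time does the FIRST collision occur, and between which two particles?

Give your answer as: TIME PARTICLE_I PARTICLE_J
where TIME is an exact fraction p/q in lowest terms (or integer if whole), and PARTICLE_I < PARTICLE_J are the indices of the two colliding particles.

Pair (0,1): pos 3,4 vel -2,0 -> not approaching (rel speed -2 <= 0)
Pair (1,2): pos 4,10 vel 0,-1 -> gap=6, closing at 1/unit, collide at t=6
Pair (2,3): pos 10,12 vel -1,3 -> not approaching (rel speed -4 <= 0)
Earliest collision: t=6 between 1 and 2

Answer: 6 1 2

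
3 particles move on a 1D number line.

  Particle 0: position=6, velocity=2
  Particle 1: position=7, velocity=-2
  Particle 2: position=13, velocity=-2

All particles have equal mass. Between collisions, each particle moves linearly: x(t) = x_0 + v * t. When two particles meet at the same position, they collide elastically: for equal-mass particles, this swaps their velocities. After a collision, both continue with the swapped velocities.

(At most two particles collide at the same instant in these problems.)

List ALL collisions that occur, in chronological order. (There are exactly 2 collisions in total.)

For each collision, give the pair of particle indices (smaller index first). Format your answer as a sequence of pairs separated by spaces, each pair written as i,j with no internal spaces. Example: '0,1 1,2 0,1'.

Collision at t=1/4: particles 0 and 1 swap velocities; positions: p0=13/2 p1=13/2 p2=25/2; velocities now: v0=-2 v1=2 v2=-2
Collision at t=7/4: particles 1 and 2 swap velocities; positions: p0=7/2 p1=19/2 p2=19/2; velocities now: v0=-2 v1=-2 v2=2

Answer: 0,1 1,2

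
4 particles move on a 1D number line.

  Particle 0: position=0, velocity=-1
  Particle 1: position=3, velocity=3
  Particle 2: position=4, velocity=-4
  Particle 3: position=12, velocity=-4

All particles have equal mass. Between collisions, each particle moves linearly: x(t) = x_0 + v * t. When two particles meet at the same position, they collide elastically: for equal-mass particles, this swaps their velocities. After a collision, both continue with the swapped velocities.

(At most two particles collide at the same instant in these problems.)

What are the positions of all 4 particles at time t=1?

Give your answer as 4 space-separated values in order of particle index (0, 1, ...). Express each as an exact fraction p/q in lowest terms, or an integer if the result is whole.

Collision at t=1/7: particles 1 and 2 swap velocities; positions: p0=-1/7 p1=24/7 p2=24/7 p3=80/7; velocities now: v0=-1 v1=-4 v2=3 v3=-4
Advance to t=1 (no further collisions before then); velocities: v0=-1 v1=-4 v2=3 v3=-4; positions = -1 0 6 8

Answer: -1 0 6 8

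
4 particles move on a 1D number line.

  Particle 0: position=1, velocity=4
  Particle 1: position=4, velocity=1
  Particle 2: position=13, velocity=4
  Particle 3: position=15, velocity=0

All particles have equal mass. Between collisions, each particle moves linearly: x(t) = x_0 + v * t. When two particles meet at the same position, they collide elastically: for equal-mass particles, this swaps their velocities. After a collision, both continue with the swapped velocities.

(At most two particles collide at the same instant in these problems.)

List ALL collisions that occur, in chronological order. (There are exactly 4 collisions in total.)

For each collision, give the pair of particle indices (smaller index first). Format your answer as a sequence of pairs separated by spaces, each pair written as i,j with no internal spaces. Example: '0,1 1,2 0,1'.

Collision at t=1/2: particles 2 and 3 swap velocities; positions: p0=3 p1=9/2 p2=15 p3=15; velocities now: v0=4 v1=1 v2=0 v3=4
Collision at t=1: particles 0 and 1 swap velocities; positions: p0=5 p1=5 p2=15 p3=17; velocities now: v0=1 v1=4 v2=0 v3=4
Collision at t=7/2: particles 1 and 2 swap velocities; positions: p0=15/2 p1=15 p2=15 p3=27; velocities now: v0=1 v1=0 v2=4 v3=4
Collision at t=11: particles 0 and 1 swap velocities; positions: p0=15 p1=15 p2=45 p3=57; velocities now: v0=0 v1=1 v2=4 v3=4

Answer: 2,3 0,1 1,2 0,1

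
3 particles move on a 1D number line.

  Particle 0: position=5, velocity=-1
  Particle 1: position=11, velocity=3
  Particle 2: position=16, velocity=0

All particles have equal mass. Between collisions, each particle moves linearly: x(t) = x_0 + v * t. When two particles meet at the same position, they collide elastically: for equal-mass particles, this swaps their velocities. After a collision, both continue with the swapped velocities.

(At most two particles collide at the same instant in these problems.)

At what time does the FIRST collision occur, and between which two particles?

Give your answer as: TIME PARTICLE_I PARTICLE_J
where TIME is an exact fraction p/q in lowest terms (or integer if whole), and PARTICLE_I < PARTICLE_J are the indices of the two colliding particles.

Answer: 5/3 1 2

Derivation:
Pair (0,1): pos 5,11 vel -1,3 -> not approaching (rel speed -4 <= 0)
Pair (1,2): pos 11,16 vel 3,0 -> gap=5, closing at 3/unit, collide at t=5/3
Earliest collision: t=5/3 between 1 and 2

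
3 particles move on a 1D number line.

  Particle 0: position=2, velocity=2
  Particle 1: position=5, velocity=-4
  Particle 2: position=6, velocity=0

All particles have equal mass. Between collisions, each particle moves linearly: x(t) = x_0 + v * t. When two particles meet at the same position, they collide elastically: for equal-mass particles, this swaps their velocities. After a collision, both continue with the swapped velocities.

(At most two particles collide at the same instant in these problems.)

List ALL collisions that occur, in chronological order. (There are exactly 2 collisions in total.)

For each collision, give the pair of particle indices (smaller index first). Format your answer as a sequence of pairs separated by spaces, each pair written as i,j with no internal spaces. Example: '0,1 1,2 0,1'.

Answer: 0,1 1,2

Derivation:
Collision at t=1/2: particles 0 and 1 swap velocities; positions: p0=3 p1=3 p2=6; velocities now: v0=-4 v1=2 v2=0
Collision at t=2: particles 1 and 2 swap velocities; positions: p0=-3 p1=6 p2=6; velocities now: v0=-4 v1=0 v2=2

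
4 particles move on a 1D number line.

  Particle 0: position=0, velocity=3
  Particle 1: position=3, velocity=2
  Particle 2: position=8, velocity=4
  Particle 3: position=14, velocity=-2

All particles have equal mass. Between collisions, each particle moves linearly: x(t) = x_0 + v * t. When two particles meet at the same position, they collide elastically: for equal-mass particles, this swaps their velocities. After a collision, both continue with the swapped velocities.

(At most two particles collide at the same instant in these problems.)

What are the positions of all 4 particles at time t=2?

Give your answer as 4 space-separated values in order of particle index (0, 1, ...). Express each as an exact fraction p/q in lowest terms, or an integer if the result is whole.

Collision at t=1: particles 2 and 3 swap velocities; positions: p0=3 p1=5 p2=12 p3=12; velocities now: v0=3 v1=2 v2=-2 v3=4
Advance to t=2 (no further collisions before then); velocities: v0=3 v1=2 v2=-2 v3=4; positions = 6 7 10 16

Answer: 6 7 10 16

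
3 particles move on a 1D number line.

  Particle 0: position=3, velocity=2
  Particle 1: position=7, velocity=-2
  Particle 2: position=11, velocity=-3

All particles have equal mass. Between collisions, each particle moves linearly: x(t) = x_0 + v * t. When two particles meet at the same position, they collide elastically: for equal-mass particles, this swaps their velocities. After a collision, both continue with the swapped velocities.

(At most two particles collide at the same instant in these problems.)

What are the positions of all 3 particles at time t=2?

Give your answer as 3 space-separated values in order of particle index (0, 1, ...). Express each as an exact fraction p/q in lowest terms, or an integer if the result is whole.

Answer: 3 5 7

Derivation:
Collision at t=1: particles 0 and 1 swap velocities; positions: p0=5 p1=5 p2=8; velocities now: v0=-2 v1=2 v2=-3
Collision at t=8/5: particles 1 and 2 swap velocities; positions: p0=19/5 p1=31/5 p2=31/5; velocities now: v0=-2 v1=-3 v2=2
Advance to t=2 (no further collisions before then); velocities: v0=-2 v1=-3 v2=2; positions = 3 5 7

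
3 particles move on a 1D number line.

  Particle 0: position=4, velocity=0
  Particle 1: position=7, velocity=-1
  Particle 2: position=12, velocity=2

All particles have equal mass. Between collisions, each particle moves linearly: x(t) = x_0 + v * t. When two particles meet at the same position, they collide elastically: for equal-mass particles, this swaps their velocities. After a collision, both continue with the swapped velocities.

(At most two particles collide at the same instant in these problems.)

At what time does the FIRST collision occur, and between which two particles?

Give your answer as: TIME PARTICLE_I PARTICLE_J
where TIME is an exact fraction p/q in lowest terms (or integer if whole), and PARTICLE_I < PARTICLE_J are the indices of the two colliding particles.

Pair (0,1): pos 4,7 vel 0,-1 -> gap=3, closing at 1/unit, collide at t=3
Pair (1,2): pos 7,12 vel -1,2 -> not approaching (rel speed -3 <= 0)
Earliest collision: t=3 between 0 and 1

Answer: 3 0 1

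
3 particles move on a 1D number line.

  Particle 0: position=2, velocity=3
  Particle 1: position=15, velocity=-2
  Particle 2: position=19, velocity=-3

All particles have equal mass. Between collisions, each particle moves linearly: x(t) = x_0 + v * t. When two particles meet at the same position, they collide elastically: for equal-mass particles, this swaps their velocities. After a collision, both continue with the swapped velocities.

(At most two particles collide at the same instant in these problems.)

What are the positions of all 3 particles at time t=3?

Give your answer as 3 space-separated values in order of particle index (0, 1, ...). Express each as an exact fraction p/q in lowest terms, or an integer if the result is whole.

Answer: 9 10 11

Derivation:
Collision at t=13/5: particles 0 and 1 swap velocities; positions: p0=49/5 p1=49/5 p2=56/5; velocities now: v0=-2 v1=3 v2=-3
Collision at t=17/6: particles 1 and 2 swap velocities; positions: p0=28/3 p1=21/2 p2=21/2; velocities now: v0=-2 v1=-3 v2=3
Advance to t=3 (no further collisions before then); velocities: v0=-2 v1=-3 v2=3; positions = 9 10 11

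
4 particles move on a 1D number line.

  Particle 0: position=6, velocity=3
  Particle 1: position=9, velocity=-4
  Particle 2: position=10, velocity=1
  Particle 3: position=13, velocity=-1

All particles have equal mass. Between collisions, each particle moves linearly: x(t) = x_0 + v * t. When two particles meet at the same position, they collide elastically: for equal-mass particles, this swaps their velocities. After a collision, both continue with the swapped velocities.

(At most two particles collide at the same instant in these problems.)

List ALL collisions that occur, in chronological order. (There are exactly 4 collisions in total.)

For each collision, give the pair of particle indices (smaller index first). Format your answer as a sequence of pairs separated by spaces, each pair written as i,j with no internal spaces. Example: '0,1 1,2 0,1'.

Collision at t=3/7: particles 0 and 1 swap velocities; positions: p0=51/7 p1=51/7 p2=73/7 p3=88/7; velocities now: v0=-4 v1=3 v2=1 v3=-1
Collision at t=3/2: particles 2 and 3 swap velocities; positions: p0=3 p1=21/2 p2=23/2 p3=23/2; velocities now: v0=-4 v1=3 v2=-1 v3=1
Collision at t=7/4: particles 1 and 2 swap velocities; positions: p0=2 p1=45/4 p2=45/4 p3=47/4; velocities now: v0=-4 v1=-1 v2=3 v3=1
Collision at t=2: particles 2 and 3 swap velocities; positions: p0=1 p1=11 p2=12 p3=12; velocities now: v0=-4 v1=-1 v2=1 v3=3

Answer: 0,1 2,3 1,2 2,3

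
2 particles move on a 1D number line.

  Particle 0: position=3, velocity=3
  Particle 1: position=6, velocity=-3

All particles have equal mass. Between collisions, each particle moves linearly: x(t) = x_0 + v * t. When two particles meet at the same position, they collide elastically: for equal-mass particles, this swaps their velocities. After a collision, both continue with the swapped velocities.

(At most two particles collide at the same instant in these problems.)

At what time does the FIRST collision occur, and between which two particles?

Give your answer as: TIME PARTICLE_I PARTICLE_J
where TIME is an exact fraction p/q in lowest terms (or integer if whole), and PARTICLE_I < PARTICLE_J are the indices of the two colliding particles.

Pair (0,1): pos 3,6 vel 3,-3 -> gap=3, closing at 6/unit, collide at t=1/2
Earliest collision: t=1/2 between 0 and 1

Answer: 1/2 0 1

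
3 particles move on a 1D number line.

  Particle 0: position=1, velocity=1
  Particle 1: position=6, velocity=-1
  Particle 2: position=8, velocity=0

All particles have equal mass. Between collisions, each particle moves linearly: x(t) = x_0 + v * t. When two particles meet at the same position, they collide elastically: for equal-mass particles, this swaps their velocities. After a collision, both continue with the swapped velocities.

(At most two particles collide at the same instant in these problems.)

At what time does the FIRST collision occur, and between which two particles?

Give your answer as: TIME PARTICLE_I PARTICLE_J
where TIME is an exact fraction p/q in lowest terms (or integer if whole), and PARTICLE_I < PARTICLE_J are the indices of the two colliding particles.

Pair (0,1): pos 1,6 vel 1,-1 -> gap=5, closing at 2/unit, collide at t=5/2
Pair (1,2): pos 6,8 vel -1,0 -> not approaching (rel speed -1 <= 0)
Earliest collision: t=5/2 between 0 and 1

Answer: 5/2 0 1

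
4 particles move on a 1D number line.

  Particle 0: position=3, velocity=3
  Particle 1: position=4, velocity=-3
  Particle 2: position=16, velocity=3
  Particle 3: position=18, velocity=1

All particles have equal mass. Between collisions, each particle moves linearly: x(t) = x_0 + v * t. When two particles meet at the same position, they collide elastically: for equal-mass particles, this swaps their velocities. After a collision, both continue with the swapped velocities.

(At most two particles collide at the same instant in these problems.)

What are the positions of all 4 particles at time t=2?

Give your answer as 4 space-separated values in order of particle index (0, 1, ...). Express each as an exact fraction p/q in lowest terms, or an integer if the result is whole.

Answer: -2 9 20 22

Derivation:
Collision at t=1/6: particles 0 and 1 swap velocities; positions: p0=7/2 p1=7/2 p2=33/2 p3=109/6; velocities now: v0=-3 v1=3 v2=3 v3=1
Collision at t=1: particles 2 and 3 swap velocities; positions: p0=1 p1=6 p2=19 p3=19; velocities now: v0=-3 v1=3 v2=1 v3=3
Advance to t=2 (no further collisions before then); velocities: v0=-3 v1=3 v2=1 v3=3; positions = -2 9 20 22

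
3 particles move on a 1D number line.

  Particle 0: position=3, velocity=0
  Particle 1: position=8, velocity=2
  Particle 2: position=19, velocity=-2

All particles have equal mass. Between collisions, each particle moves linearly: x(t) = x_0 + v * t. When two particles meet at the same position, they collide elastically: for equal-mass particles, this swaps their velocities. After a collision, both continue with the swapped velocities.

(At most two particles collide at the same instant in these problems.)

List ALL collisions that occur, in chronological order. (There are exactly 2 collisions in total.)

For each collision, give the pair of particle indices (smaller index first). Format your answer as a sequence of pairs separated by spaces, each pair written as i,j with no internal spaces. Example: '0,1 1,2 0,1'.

Collision at t=11/4: particles 1 and 2 swap velocities; positions: p0=3 p1=27/2 p2=27/2; velocities now: v0=0 v1=-2 v2=2
Collision at t=8: particles 0 and 1 swap velocities; positions: p0=3 p1=3 p2=24; velocities now: v0=-2 v1=0 v2=2

Answer: 1,2 0,1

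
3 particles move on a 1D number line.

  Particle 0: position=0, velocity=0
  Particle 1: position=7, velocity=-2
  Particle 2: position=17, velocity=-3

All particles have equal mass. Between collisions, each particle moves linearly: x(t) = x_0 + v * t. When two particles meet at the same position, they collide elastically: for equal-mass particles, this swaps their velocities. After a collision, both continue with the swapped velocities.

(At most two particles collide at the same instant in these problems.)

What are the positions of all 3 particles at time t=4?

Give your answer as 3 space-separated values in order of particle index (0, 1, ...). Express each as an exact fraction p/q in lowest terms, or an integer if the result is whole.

Answer: -1 0 5

Derivation:
Collision at t=7/2: particles 0 and 1 swap velocities; positions: p0=0 p1=0 p2=13/2; velocities now: v0=-2 v1=0 v2=-3
Advance to t=4 (no further collisions before then); velocities: v0=-2 v1=0 v2=-3; positions = -1 0 5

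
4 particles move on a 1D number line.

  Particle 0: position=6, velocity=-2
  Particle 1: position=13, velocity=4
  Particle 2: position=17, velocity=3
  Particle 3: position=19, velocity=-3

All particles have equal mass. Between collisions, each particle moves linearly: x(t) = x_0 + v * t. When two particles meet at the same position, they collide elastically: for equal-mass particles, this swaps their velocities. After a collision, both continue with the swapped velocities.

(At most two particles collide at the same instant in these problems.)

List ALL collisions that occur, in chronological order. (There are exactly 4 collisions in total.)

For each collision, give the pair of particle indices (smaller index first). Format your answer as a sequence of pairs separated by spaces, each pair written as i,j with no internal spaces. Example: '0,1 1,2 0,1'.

Collision at t=1/3: particles 2 and 3 swap velocities; positions: p0=16/3 p1=43/3 p2=18 p3=18; velocities now: v0=-2 v1=4 v2=-3 v3=3
Collision at t=6/7: particles 1 and 2 swap velocities; positions: p0=30/7 p1=115/7 p2=115/7 p3=137/7; velocities now: v0=-2 v1=-3 v2=4 v3=3
Collision at t=4: particles 2 and 3 swap velocities; positions: p0=-2 p1=7 p2=29 p3=29; velocities now: v0=-2 v1=-3 v2=3 v3=4
Collision at t=13: particles 0 and 1 swap velocities; positions: p0=-20 p1=-20 p2=56 p3=65; velocities now: v0=-3 v1=-2 v2=3 v3=4

Answer: 2,3 1,2 2,3 0,1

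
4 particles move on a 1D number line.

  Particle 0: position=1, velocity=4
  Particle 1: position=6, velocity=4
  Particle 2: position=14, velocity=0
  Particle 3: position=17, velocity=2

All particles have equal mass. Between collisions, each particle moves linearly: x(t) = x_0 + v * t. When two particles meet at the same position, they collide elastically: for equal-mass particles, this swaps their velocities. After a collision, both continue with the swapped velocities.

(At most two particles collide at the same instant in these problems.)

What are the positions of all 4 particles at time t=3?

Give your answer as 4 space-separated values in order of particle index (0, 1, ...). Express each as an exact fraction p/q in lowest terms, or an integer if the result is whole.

Collision at t=2: particles 1 and 2 swap velocities; positions: p0=9 p1=14 p2=14 p3=21; velocities now: v0=4 v1=0 v2=4 v3=2
Advance to t=3 (no further collisions before then); velocities: v0=4 v1=0 v2=4 v3=2; positions = 13 14 18 23

Answer: 13 14 18 23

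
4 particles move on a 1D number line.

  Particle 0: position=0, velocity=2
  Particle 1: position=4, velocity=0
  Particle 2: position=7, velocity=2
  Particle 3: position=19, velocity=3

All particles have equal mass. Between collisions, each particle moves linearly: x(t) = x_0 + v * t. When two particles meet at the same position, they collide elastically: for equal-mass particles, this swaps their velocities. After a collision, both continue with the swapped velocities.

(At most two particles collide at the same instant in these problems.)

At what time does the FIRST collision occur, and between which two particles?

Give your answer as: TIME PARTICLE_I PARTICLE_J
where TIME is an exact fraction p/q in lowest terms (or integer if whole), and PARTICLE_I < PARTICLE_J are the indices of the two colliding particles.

Pair (0,1): pos 0,4 vel 2,0 -> gap=4, closing at 2/unit, collide at t=2
Pair (1,2): pos 4,7 vel 0,2 -> not approaching (rel speed -2 <= 0)
Pair (2,3): pos 7,19 vel 2,3 -> not approaching (rel speed -1 <= 0)
Earliest collision: t=2 between 0 and 1

Answer: 2 0 1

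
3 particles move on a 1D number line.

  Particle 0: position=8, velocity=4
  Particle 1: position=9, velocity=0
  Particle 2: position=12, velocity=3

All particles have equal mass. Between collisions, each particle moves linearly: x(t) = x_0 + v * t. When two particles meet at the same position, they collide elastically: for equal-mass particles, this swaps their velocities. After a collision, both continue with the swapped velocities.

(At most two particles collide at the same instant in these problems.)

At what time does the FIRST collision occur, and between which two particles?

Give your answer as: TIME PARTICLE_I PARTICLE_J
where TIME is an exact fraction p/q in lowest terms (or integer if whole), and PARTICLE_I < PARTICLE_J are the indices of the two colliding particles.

Pair (0,1): pos 8,9 vel 4,0 -> gap=1, closing at 4/unit, collide at t=1/4
Pair (1,2): pos 9,12 vel 0,3 -> not approaching (rel speed -3 <= 0)
Earliest collision: t=1/4 between 0 and 1

Answer: 1/4 0 1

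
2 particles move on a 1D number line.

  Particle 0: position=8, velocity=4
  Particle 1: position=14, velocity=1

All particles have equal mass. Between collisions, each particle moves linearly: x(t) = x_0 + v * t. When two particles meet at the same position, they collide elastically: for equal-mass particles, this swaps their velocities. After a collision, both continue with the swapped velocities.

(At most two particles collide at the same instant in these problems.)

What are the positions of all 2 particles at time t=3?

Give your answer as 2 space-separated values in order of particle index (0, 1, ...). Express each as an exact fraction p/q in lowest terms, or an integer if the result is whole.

Answer: 17 20

Derivation:
Collision at t=2: particles 0 and 1 swap velocities; positions: p0=16 p1=16; velocities now: v0=1 v1=4
Advance to t=3 (no further collisions before then); velocities: v0=1 v1=4; positions = 17 20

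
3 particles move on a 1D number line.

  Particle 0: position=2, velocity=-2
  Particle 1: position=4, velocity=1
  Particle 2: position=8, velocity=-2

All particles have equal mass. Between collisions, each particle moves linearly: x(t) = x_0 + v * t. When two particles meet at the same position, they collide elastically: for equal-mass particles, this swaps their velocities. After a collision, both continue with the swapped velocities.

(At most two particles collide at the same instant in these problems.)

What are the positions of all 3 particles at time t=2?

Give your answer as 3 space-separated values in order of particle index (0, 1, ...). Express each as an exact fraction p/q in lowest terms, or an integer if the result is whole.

Collision at t=4/3: particles 1 and 2 swap velocities; positions: p0=-2/3 p1=16/3 p2=16/3; velocities now: v0=-2 v1=-2 v2=1
Advance to t=2 (no further collisions before then); velocities: v0=-2 v1=-2 v2=1; positions = -2 4 6

Answer: -2 4 6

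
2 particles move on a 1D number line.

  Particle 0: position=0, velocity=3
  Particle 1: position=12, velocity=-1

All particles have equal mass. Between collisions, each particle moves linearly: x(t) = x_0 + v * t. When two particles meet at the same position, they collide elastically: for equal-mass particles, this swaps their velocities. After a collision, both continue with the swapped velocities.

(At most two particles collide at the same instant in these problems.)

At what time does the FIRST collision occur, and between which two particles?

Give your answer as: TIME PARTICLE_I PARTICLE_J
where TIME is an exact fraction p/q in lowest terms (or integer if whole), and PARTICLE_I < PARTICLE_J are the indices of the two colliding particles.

Pair (0,1): pos 0,12 vel 3,-1 -> gap=12, closing at 4/unit, collide at t=3
Earliest collision: t=3 between 0 and 1

Answer: 3 0 1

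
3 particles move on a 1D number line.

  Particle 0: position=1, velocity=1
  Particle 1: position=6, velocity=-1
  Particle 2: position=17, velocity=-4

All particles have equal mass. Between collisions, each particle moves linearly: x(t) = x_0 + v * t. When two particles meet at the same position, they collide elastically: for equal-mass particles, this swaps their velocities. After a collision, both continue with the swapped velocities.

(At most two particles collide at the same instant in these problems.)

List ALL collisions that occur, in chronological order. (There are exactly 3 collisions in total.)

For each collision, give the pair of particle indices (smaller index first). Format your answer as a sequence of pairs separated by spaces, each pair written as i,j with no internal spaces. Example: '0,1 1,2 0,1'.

Collision at t=5/2: particles 0 and 1 swap velocities; positions: p0=7/2 p1=7/2 p2=7; velocities now: v0=-1 v1=1 v2=-4
Collision at t=16/5: particles 1 and 2 swap velocities; positions: p0=14/5 p1=21/5 p2=21/5; velocities now: v0=-1 v1=-4 v2=1
Collision at t=11/3: particles 0 and 1 swap velocities; positions: p0=7/3 p1=7/3 p2=14/3; velocities now: v0=-4 v1=-1 v2=1

Answer: 0,1 1,2 0,1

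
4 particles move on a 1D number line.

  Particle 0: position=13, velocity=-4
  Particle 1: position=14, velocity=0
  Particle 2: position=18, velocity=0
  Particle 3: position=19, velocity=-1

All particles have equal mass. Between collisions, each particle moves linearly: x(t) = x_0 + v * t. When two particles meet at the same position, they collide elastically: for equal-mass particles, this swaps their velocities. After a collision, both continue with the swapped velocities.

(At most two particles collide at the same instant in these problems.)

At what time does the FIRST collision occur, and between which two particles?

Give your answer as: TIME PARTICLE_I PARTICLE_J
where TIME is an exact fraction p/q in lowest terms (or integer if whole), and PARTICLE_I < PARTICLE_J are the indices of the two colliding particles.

Pair (0,1): pos 13,14 vel -4,0 -> not approaching (rel speed -4 <= 0)
Pair (1,2): pos 14,18 vel 0,0 -> not approaching (rel speed 0 <= 0)
Pair (2,3): pos 18,19 vel 0,-1 -> gap=1, closing at 1/unit, collide at t=1
Earliest collision: t=1 between 2 and 3

Answer: 1 2 3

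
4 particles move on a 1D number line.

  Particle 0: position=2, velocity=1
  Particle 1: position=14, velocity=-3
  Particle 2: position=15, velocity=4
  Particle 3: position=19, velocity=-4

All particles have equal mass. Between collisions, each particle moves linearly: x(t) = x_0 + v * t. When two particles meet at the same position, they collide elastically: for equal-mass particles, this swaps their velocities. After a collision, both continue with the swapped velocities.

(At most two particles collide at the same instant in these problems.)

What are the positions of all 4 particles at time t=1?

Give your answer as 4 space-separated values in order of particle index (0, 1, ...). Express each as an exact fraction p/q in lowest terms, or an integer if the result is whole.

Collision at t=1/2: particles 2 and 3 swap velocities; positions: p0=5/2 p1=25/2 p2=17 p3=17; velocities now: v0=1 v1=-3 v2=-4 v3=4
Advance to t=1 (no further collisions before then); velocities: v0=1 v1=-3 v2=-4 v3=4; positions = 3 11 15 19

Answer: 3 11 15 19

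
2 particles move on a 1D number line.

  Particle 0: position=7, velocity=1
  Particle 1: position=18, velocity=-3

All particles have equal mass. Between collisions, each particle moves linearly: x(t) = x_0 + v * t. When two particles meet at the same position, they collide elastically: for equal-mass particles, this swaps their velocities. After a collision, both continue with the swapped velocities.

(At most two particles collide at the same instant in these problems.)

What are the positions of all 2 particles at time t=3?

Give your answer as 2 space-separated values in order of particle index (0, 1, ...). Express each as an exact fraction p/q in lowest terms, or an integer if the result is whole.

Answer: 9 10

Derivation:
Collision at t=11/4: particles 0 and 1 swap velocities; positions: p0=39/4 p1=39/4; velocities now: v0=-3 v1=1
Advance to t=3 (no further collisions before then); velocities: v0=-3 v1=1; positions = 9 10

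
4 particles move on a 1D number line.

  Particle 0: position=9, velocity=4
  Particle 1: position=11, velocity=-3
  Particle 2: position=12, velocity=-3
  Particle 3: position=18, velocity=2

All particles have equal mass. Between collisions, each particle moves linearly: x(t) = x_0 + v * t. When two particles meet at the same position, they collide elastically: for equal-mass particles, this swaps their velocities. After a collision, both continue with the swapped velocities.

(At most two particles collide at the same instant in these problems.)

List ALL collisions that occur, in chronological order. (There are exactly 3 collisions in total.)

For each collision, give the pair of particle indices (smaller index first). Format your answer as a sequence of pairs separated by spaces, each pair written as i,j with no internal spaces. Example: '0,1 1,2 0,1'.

Answer: 0,1 1,2 2,3

Derivation:
Collision at t=2/7: particles 0 and 1 swap velocities; positions: p0=71/7 p1=71/7 p2=78/7 p3=130/7; velocities now: v0=-3 v1=4 v2=-3 v3=2
Collision at t=3/7: particles 1 and 2 swap velocities; positions: p0=68/7 p1=75/7 p2=75/7 p3=132/7; velocities now: v0=-3 v1=-3 v2=4 v3=2
Collision at t=9/2: particles 2 and 3 swap velocities; positions: p0=-5/2 p1=-3/2 p2=27 p3=27; velocities now: v0=-3 v1=-3 v2=2 v3=4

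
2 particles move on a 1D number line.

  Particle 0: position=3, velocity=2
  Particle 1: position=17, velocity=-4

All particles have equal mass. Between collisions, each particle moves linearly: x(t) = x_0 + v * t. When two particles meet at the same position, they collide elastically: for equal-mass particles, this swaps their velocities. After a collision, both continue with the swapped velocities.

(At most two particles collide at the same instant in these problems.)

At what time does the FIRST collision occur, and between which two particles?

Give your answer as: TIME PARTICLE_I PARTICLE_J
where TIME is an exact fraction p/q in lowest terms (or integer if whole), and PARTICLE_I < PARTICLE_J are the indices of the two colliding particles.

Pair (0,1): pos 3,17 vel 2,-4 -> gap=14, closing at 6/unit, collide at t=7/3
Earliest collision: t=7/3 between 0 and 1

Answer: 7/3 0 1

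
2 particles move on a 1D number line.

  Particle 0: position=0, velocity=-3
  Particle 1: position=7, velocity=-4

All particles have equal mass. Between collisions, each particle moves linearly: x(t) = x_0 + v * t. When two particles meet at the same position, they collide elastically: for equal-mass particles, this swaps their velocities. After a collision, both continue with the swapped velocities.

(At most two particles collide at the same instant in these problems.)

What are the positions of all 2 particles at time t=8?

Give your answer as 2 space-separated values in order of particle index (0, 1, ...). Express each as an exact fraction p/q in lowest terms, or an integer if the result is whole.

Collision at t=7: particles 0 and 1 swap velocities; positions: p0=-21 p1=-21; velocities now: v0=-4 v1=-3
Advance to t=8 (no further collisions before then); velocities: v0=-4 v1=-3; positions = -25 -24

Answer: -25 -24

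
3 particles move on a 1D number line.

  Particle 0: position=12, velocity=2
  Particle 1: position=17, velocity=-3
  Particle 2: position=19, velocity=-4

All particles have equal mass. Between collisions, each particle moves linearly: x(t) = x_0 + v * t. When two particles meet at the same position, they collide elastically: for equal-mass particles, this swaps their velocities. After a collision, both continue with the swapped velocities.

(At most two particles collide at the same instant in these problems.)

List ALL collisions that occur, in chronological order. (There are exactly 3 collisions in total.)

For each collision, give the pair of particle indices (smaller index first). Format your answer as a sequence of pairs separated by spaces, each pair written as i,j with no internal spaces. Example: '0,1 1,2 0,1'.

Answer: 0,1 1,2 0,1

Derivation:
Collision at t=1: particles 0 and 1 swap velocities; positions: p0=14 p1=14 p2=15; velocities now: v0=-3 v1=2 v2=-4
Collision at t=7/6: particles 1 and 2 swap velocities; positions: p0=27/2 p1=43/3 p2=43/3; velocities now: v0=-3 v1=-4 v2=2
Collision at t=2: particles 0 and 1 swap velocities; positions: p0=11 p1=11 p2=16; velocities now: v0=-4 v1=-3 v2=2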